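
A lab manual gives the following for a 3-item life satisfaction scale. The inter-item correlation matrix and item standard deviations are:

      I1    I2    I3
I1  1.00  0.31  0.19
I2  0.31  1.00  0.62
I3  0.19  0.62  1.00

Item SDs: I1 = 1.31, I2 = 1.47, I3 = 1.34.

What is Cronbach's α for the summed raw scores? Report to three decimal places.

α = 0.647

Σσ²ᵢ = 1.31² + 1.47² + 1.34² = 5.6726
Covariances σ_ij = r_ij · s_i · s_j:
  σ(I1,I2) = 0.31 × 1.31 × 1.47 = 0.5970
  σ(I1,I3) = 0.19 × 1.31 × 1.34 = 0.3335
  σ(I2,I3) = 0.62 × 1.47 × 1.34 = 1.2213
σ²_T = Σσ²ᵢ + 2·Σσ_ij = 5.6726 + 2 × 2.1518 = 9.9762
α = (3/2)·(1 − 5.6726/9.9762) = 0.647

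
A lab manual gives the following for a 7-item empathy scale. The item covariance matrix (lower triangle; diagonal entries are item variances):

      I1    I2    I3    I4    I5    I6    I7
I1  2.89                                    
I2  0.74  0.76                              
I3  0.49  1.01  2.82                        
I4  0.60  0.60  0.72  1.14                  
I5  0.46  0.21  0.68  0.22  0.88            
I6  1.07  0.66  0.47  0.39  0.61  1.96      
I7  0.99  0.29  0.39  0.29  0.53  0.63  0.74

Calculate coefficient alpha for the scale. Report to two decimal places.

α = 0.80

Σσ²ᵢ = 2.89 + 0.76 + 2.82 + 1.14 + 0.88 + 1.96 + 0.74 = 11.19
Sum of off-diagonal covariances = 12.05
Var(T) = 11.19 + 2 × 12.05 = 35.29
α = (k/(k−1))·(1 − Σσ²ᵢ/Var(T)) = (7/6)·(1 − 11.19/35.29) = 0.80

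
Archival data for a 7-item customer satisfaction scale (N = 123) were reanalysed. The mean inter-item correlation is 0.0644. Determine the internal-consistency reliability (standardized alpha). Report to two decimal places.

standardized alpha = 0.33

Standardized α = k·r̄ / (1 + (k−1)·r̄) = 7 × 0.0644 / (1 + 6 × 0.0644)
  = 0.4508 / 1.3864 = 0.33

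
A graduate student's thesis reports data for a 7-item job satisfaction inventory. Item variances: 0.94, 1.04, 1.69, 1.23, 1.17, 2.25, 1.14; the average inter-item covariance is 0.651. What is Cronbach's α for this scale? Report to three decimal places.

Cronbach's α = 0.867

Σσᵢ² = 0.94 + 1.04 + 1.69 + 1.23 + 1.17 + 2.25 + 1.14 = 9.46
Sum of the 21 distinct covariances = 21 × 0.651 = 13.671
total variance = Σσᵢ² + 2·Σcov = 9.46 + 2 × 13.671 = 36.802
α = (7/6)·(1 − 9.46/36.802) = 0.867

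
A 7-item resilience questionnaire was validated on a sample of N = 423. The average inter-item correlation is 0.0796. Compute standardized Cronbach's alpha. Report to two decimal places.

α = 0.38

Standardized α = k·r̄ / (1 + (k−1)·r̄) = 7 × 0.0796 / (1 + 6 × 0.0796)
  = 0.5572 / 1.4776 = 0.38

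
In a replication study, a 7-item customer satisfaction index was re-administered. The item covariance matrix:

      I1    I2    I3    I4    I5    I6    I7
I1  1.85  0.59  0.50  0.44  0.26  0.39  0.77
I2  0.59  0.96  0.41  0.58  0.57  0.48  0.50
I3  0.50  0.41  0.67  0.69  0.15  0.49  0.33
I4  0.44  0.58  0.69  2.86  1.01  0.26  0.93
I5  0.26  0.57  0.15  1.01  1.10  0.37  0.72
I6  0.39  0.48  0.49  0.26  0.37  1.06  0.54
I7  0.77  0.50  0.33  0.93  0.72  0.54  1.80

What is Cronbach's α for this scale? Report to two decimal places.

sum of item variances = 1.85 + 0.96 + 0.67 + 2.86 + 1.10 + 1.06 + 1.80 = 10.30
Sum of off-diagonal covariances = 10.98
Var(T) = 10.30 + 2 × 10.98 = 32.26
α = (k/(k−1))·(1 − sum of item variances/Var(T)) = (7/6)·(1 − 10.30/32.26) = 0.79

Cronbach's α = 0.79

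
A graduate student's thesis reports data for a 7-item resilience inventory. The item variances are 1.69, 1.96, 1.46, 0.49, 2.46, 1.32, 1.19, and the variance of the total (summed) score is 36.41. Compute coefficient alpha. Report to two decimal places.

ΣVar(i) = 1.69 + 1.96 + 1.46 + 0.49 + 2.46 + 1.32 + 1.19 = 10.57
α = (k/(k−1))·(1 − ΣVar(i)/Var(T)) = (7/6)·(1 − 10.57/36.41) = 0.83

coefficient alpha = 0.83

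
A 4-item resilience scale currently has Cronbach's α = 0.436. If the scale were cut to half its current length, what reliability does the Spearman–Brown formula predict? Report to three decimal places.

predicted reliability = 0.279

Length factor m = 1/2
α' = m·α / (1 − (1−m)·α)
   = 1/2 × 0.436 / (1 − (1 − 1/2) × 0.436)
   = 0.2180 / 0.7820 = 0.279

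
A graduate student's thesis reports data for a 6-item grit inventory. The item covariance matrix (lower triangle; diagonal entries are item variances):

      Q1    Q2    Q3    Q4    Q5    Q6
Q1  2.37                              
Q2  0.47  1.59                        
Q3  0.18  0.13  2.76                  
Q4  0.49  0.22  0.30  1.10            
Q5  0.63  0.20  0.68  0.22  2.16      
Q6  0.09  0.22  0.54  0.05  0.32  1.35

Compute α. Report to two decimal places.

α = 0.55

ΣVar(i) = 2.37 + 1.59 + 2.76 + 1.10 + 2.16 + 1.35 = 11.33
Sum of the distinct covariances = 4.74
total variance = 11.33 + 2 × 4.74 = 20.81
α = (k/(k−1))·(1 − ΣVar(i)/total variance) = (6/5)·(1 − 11.33/20.81) = 0.55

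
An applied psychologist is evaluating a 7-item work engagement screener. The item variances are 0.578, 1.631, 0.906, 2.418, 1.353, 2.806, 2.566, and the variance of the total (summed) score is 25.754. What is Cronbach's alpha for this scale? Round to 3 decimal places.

Σσ²ᵢ = 0.578 + 1.631 + 0.906 + 2.418 + 1.353 + 2.806 + 2.566 = 12.258
α = (k/(k−1))·(1 − Σσ²ᵢ/total variance) = (7/6)·(1 − 12.258/25.754) = 0.611

Cronbach's alpha = 0.611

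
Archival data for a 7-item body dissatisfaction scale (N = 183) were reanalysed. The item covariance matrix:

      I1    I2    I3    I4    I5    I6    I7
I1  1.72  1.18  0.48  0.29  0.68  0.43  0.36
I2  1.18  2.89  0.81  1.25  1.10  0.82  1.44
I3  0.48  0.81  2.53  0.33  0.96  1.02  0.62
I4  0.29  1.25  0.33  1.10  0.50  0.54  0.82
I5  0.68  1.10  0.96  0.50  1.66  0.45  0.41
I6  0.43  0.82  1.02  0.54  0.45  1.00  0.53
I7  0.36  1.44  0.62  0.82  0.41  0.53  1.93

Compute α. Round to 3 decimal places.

Σσ²ᵢ = 1.72 + 2.89 + 2.53 + 1.10 + 1.66 + 1.00 + 1.93 = 12.83
Sum of the distinct covariances = 15.02
σ²_total = 12.83 + 2 × 15.02 = 42.87
α = (k/(k−1))·(1 − Σσ²ᵢ/σ²_total) = (7/6)·(1 − 12.83/42.87) = 0.818

α = 0.818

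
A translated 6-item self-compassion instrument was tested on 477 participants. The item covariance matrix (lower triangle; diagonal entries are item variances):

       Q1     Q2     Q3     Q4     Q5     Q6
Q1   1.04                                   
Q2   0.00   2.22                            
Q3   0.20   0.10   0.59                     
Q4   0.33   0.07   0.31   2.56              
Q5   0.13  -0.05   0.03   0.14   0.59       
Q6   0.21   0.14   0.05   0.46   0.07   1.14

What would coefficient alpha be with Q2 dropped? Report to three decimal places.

Remaining items: Q1, Q3, Q4, Q5, Q6 (k = 5).
ΣVar(i) = 1.04 + 0.59 + 2.56 + 0.59 + 1.14 = 5.92
Var(T) = 5.92 + 2 × 1.93 = 9.78
α (item deleted) = (5/4)·(1 − 5.92/9.78) = 0.493

coefficient alpha = 0.493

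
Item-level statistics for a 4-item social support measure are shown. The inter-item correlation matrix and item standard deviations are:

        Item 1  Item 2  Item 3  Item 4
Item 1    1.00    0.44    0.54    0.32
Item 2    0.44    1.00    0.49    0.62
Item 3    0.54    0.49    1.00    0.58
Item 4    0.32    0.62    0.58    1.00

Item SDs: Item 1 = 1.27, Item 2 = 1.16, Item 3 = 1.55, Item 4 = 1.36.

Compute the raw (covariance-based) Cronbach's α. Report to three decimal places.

Σσ²ᵢ = 1.27² + 1.16² + 1.55² + 1.36² = 7.2106
Covariances σ_ij = r_ij · s_i · s_j:
  σ(Item 1,Item 2) = 0.44 × 1.27 × 1.16 = 0.6482
  σ(Item 1,Item 3) = 0.54 × 1.27 × 1.55 = 1.0630
  σ(Item 1,Item 4) = 0.32 × 1.27 × 1.36 = 0.5527
  σ(Item 2,Item 3) = 0.49 × 1.16 × 1.55 = 0.8810
  σ(Item 2,Item 4) = 0.62 × 1.16 × 1.36 = 0.9781
  σ(Item 3,Item 4) = 0.58 × 1.55 × 1.36 = 1.2226
σ²_T = Σσ²ᵢ + 2·Σσ_ij = 7.2106 + 2 × 5.3456 = 17.9018
α = (4/3)·(1 − 7.2106/17.9018) = 0.796

α = 0.796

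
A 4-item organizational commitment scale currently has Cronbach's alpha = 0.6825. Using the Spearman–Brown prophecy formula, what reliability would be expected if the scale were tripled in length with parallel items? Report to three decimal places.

predicted reliability = 0.866

Length factor m = 3
α' = m·α / (1 + (m−1)·α)
   = 3 × 0.6825 / (1 + (3 − 1) × 0.6825)
   = 2.0475 / 2.3650 = 0.866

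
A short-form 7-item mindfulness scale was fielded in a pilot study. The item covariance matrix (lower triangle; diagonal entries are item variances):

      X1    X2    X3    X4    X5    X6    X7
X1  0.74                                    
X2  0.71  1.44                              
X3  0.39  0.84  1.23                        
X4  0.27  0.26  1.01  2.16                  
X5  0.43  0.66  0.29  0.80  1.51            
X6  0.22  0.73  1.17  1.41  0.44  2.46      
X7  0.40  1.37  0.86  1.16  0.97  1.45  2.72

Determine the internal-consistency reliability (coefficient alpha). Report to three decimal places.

Σσᵢ² = 0.74 + 1.44 + 1.23 + 2.16 + 1.51 + 2.46 + 2.72 = 12.26
Σ_{i<j} σ_ij = 15.84
total variance = 12.26 + 2 × 15.84 = 43.94
α = (k/(k−1))·(1 − Σσᵢ²/total variance) = (7/6)·(1 − 12.26/43.94) = 0.841

coefficient alpha = 0.841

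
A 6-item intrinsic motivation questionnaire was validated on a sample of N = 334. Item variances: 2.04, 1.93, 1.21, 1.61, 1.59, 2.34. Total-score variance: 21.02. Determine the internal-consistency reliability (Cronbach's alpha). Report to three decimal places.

ΣVar(i) = 2.04 + 1.93 + 1.21 + 1.61 + 1.59 + 2.34 = 10.72
α = (k/(k−1))·(1 − ΣVar(i)/σ²_total) = (6/5)·(1 − 10.72/21.02) = 0.588

Cronbach's alpha = 0.588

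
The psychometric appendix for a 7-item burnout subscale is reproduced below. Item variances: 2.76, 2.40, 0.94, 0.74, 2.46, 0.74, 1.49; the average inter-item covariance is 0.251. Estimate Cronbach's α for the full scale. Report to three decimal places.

α = 0.557

ΣVar(i) = 2.76 + 2.40 + 0.94 + 0.74 + 2.46 + 0.74 + 1.49 = 11.53
Sum of the 21 distinct covariances = 21 × 0.251 = 5.271
σ²_total = ΣVar(i) + 2·Σcov = 11.53 + 2 × 5.271 = 22.072
α = (7/6)·(1 − 11.53/22.072) = 0.557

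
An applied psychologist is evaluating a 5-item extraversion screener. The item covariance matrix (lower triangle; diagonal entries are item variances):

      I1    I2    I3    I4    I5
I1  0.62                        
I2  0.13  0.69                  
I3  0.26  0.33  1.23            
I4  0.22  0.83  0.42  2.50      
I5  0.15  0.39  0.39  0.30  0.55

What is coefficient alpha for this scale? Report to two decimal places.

Σσᵢ² = 0.62 + 0.69 + 1.23 + 2.50 + 0.55 = 5.59
Sum of the distinct covariances = 3.42
Var(T) = 5.59 + 2 × 3.42 = 12.43
α = (k/(k−1))·(1 − Σσᵢ²/Var(T)) = (5/4)·(1 − 5.59/12.43) = 0.69

coefficient alpha = 0.69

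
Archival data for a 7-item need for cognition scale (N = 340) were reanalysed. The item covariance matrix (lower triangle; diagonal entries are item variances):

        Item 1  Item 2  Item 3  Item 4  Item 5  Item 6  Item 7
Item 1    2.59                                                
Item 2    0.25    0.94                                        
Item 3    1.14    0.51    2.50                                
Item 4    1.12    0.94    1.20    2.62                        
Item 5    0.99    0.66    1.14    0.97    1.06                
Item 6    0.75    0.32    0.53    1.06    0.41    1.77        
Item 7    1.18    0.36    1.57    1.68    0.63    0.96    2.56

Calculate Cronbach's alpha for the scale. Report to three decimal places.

Cronbach's alpha = 0.844

ΣVar(i) = 2.59 + 0.94 + 2.50 + 2.62 + 1.06 + 1.77 + 2.56 = 14.04
Sum of off-diagonal covariances = 18.37
σ²_T = 14.04 + 2 × 18.37 = 50.78
α = (k/(k−1))·(1 − ΣVar(i)/σ²_T) = (7/6)·(1 − 14.04/50.78) = 0.844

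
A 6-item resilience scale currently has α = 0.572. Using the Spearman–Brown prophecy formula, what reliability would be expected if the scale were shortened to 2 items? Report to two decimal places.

predicted reliability = 0.31

Length factor m = 2/6 = 0.3333
α' = m·α / (1 − (1−m)·α)
   = 2/6 × 0.572 / (1 − (1 − 2/6) × 0.572)
   = 0.1907 / 0.6187 = 0.31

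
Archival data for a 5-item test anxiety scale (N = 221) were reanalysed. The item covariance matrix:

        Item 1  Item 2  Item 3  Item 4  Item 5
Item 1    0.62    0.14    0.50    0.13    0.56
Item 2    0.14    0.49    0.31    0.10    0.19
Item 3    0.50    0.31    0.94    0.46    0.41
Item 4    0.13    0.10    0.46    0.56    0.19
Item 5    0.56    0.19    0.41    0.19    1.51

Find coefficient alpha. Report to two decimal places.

ΣVar(i) = 0.62 + 0.49 + 0.94 + 0.56 + 1.51 = 4.12
Σ_{i<j} σ_ij = 2.99
σ²_T = 4.12 + 2 × 2.99 = 10.10
α = (k/(k−1))·(1 − ΣVar(i)/σ²_T) = (5/4)·(1 − 4.12/10.10) = 0.74

coefficient alpha = 0.74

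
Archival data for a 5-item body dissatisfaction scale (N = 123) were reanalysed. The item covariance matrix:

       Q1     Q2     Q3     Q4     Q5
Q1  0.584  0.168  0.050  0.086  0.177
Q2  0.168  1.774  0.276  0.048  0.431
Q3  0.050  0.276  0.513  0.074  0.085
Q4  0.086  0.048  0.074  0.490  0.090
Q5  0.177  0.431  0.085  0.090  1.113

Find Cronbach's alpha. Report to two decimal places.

α = 0.50

ΣVar(i) = 0.584 + 1.774 + 0.513 + 0.490 + 1.113 = 4.474
Σ_{i<j} σ_ij = 1.485
Var(T) = 4.474 + 2 × 1.485 = 7.444
α = (k/(k−1))·(1 − ΣVar(i)/Var(T)) = (5/4)·(1 − 4.474/7.444) = 0.50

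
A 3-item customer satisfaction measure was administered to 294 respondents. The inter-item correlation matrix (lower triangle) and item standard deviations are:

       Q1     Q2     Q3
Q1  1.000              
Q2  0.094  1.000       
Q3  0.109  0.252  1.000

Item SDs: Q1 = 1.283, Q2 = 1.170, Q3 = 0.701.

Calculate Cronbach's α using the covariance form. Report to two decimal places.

α = 0.30

Σσ²ᵢ = 1.283² + 1.170² + 0.701² = 3.5064
Covariances σ_ij = r_ij · s_i · s_j:
  σ(Q1,Q2) = 0.094 × 1.283 × 1.170 = 0.1411
  σ(Q1,Q3) = 0.109 × 1.283 × 0.701 = 0.0980
  σ(Q2,Q3) = 0.252 × 1.170 × 0.701 = 0.2067
σ²_T = Σσ²ᵢ + 2·Σσ_ij = 3.5064 + 2 × 0.4458 = 4.3980
α = (3/2)·(1 − 3.5064/4.3980) = 0.30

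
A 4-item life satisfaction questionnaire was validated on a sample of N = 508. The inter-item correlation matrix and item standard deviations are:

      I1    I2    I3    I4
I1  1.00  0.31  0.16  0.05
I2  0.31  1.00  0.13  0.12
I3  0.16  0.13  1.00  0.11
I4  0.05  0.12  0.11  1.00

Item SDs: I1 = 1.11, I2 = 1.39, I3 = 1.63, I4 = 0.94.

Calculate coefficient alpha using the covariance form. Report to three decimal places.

Σσ²ᵢ = 1.11² + 1.39² + 1.63² + 0.94² = 6.7047
Covariances σ_ij = r_ij · s_i · s_j:
  σ(I1,I2) = 0.31 × 1.11 × 1.39 = 0.4783
  σ(I1,I3) = 0.16 × 1.11 × 1.63 = 0.2895
  σ(I1,I4) = 0.05 × 1.11 × 0.94 = 0.0522
  σ(I2,I3) = 0.13 × 1.39 × 1.63 = 0.2945
  σ(I2,I4) = 0.12 × 1.39 × 0.94 = 0.1568
  σ(I3,I4) = 0.11 × 1.63 × 0.94 = 0.1685
σ²_T = Σσ²ᵢ + 2·Σσ_ij = 6.7047 + 2 × 1.4398 = 9.5843
α = (4/3)·(1 − 6.7047/9.5843) = 0.401

coefficient alpha = 0.401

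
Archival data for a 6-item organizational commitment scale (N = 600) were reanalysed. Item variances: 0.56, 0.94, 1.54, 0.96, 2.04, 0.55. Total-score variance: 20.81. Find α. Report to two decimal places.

ΣVar(i) = 0.56 + 0.94 + 1.54 + 0.96 + 2.04 + 0.55 = 6.59
α = (k/(k−1))·(1 − ΣVar(i)/Var(T)) = (6/5)·(1 − 6.59/20.81) = 0.82

α = 0.82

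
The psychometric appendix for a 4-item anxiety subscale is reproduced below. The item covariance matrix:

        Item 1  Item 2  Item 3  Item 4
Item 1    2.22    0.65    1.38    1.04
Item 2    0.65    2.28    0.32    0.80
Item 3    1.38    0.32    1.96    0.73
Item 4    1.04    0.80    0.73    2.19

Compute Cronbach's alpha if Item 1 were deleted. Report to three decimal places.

Remaining items: Item 2, Item 3, Item 4 (k = 3).
Σσ²ᵢ = 2.28 + 1.96 + 2.19 = 6.43
Var(T) = 6.43 + 2 × 1.85 = 10.13
α (item deleted) = (3/2)·(1 − 6.43/10.13) = 0.548

α = 0.548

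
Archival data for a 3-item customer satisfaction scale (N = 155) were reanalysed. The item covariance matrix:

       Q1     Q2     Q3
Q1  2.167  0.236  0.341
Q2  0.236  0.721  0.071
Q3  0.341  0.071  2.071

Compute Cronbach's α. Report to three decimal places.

Cronbach's α = 0.311

Σσ²ᵢ = 2.167 + 0.721 + 2.071 = 4.959
Σ_{i<j} σ_ij = 0.648
σ²_T = 4.959 + 2 × 0.648 = 6.255
α = (k/(k−1))·(1 − Σσ²ᵢ/σ²_T) = (3/2)·(1 − 4.959/6.255) = 0.311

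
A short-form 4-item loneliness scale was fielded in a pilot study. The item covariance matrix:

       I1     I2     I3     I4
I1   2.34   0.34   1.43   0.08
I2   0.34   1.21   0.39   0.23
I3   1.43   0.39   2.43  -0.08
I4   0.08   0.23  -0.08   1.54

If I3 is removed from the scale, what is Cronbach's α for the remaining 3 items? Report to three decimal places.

Remaining items: I1, I2, I4 (k = 3).
Σσ²ᵢ = 2.34 + 1.21 + 1.54 = 5.09
σ²_T = 5.09 + 2 × 0.65 = 6.39
α (item deleted) = (3/2)·(1 − 5.09/6.39) = 0.305

α = 0.305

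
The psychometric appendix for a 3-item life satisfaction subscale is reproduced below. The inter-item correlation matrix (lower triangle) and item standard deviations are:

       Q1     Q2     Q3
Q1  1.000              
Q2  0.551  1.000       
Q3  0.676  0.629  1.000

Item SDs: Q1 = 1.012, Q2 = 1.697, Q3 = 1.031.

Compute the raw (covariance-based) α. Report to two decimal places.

Σσ²ᵢ = 1.012² + 1.697² + 1.031² = 4.9669
Covariances σ_ij = r_ij · s_i · s_j:
  σ(Q1,Q2) = 0.551 × 1.012 × 1.697 = 0.9463
  σ(Q1,Q3) = 0.676 × 1.012 × 1.031 = 0.7053
  σ(Q2,Q3) = 0.629 × 1.697 × 1.031 = 1.1005
σ²_T = Σσ²ᵢ + 2·Σσ_ij = 4.9669 + 2 × 2.7521 = 10.4711
α = (3/2)·(1 − 4.9669/10.4711) = 0.79

α = 0.79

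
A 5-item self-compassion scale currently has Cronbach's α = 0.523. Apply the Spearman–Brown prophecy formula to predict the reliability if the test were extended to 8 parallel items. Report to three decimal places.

predicted reliability = 0.637

Length factor m = 8/5 = 1.6000
α' = m·α / (1 + (m−1)·α)
   = 8/5 × 0.523 / (1 + (8/5 − 1) × 0.523)
   = 0.8368 / 1.3138 = 0.637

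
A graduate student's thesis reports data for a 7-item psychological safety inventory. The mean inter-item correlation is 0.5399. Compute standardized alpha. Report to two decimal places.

α = 0.89

Standardized α = k·r̄ / (1 + (k−1)·r̄) = 7 × 0.5399 / (1 + 6 × 0.5399)
  = 3.7793 / 4.2394 = 0.89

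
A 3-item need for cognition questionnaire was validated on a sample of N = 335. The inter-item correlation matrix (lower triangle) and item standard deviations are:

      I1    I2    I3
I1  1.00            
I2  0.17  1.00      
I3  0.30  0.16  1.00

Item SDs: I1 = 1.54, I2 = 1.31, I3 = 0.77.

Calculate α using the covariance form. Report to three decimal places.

α = 0.403

Σσ²ᵢ = 1.54² + 1.31² + 0.77² = 4.6806
Covariances σ_ij = r_ij · s_i · s_j:
  σ(I1,I2) = 0.17 × 1.54 × 1.31 = 0.3430
  σ(I1,I3) = 0.30 × 1.54 × 0.77 = 0.3557
  σ(I2,I3) = 0.16 × 1.31 × 0.77 = 0.1614
σ²_T = Σσ²ᵢ + 2·Σσ_ij = 4.6806 + 2 × 0.8601 = 6.4008
α = (3/2)·(1 − 4.6806/6.4008) = 0.403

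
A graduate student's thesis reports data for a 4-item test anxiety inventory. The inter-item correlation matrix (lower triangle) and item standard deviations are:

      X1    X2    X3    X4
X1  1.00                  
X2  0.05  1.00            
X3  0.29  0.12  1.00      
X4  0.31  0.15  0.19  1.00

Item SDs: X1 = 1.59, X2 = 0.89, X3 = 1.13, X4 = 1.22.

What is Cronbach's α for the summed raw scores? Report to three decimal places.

Cronbach's α = 0.485

Σσ²ᵢ = 1.59² + 0.89² + 1.13² + 1.22² = 6.0855
Covariances σ_ij = r_ij · s_i · s_j:
  σ(X1,X2) = 0.05 × 1.59 × 0.89 = 0.0708
  σ(X1,X3) = 0.29 × 1.59 × 1.13 = 0.5210
  σ(X1,X4) = 0.31 × 1.59 × 1.22 = 0.6013
  σ(X2,X3) = 0.12 × 0.89 × 1.13 = 0.1207
  σ(X2,X4) = 0.15 × 0.89 × 1.22 = 0.1629
  σ(X3,X4) = 0.19 × 1.13 × 1.22 = 0.2619
σ²_T = Σσ²ᵢ + 2·Σσ_ij = 6.0855 + 2 × 1.7386 = 9.5627
α = (4/3)·(1 − 6.0855/9.5627) = 0.485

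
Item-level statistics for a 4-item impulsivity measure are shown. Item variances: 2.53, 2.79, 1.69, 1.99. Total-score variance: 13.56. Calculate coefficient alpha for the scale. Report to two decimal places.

sum of item variances = 2.53 + 2.79 + 1.69 + 1.99 = 9.00
α = (k/(k−1))·(1 − sum of item variances/total variance) = (4/3)·(1 − 9.00/13.56) = 0.45

α = 0.45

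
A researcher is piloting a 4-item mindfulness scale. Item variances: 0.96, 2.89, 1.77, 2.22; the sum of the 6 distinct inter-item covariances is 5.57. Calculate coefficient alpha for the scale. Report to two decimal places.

α = 0.78

Σσ²ᵢ = 0.96 + 2.89 + 1.77 + 2.22 = 7.84
Sum of distinct covariances = 5.57
total variance = Σσ²ᵢ + 2·Σcov = 7.84 + 2 × 5.57 = 18.98
α = (4/3)·(1 − 7.84/18.98) = 0.78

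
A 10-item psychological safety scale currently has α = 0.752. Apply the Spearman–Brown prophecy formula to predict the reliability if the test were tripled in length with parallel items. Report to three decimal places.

Length factor m = 3
α' = m·α / (1 + (m−1)·α)
   = 3 × 0.752 / (1 + (3 − 1) × 0.752)
   = 2.2560 / 2.5040 = 0.901

predicted reliability = 0.901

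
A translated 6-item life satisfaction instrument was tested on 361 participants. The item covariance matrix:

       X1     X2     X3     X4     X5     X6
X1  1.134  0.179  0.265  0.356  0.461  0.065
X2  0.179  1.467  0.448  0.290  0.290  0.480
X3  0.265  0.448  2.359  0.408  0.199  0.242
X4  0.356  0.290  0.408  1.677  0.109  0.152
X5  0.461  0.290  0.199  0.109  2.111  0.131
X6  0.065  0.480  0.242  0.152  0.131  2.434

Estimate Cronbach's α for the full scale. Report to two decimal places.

α = 0.51

ΣVar(i) = 1.134 + 1.467 + 2.359 + 1.677 + 2.111 + 2.434 = 11.182
Σ_{i<j} σ_ij = 4.075
σ²_T = 11.182 + 2 × 4.075 = 19.332
α = (k/(k−1))·(1 − ΣVar(i)/σ²_T) = (6/5)·(1 − 11.182/19.332) = 0.51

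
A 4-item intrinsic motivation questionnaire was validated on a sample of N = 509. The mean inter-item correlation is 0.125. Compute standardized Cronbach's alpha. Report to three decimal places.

Standardized α = k·r̄ / (1 + (k−1)·r̄) = 4 × 0.125 / (1 + 3 × 0.125)
  = 0.5000 / 1.3750 = 0.364

α = 0.364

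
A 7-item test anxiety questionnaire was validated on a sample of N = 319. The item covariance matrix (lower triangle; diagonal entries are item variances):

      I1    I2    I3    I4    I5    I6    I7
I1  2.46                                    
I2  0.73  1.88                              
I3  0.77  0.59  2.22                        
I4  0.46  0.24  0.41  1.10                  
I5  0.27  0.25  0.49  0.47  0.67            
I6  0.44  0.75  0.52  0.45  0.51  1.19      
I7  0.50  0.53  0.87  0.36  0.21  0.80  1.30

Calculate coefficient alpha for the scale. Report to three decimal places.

coefficient alpha = 0.773

ΣVar(i) = 2.46 + 1.88 + 2.22 + 1.10 + 0.67 + 1.19 + 1.30 = 10.82
Sum of off-diagonal covariances = 10.62
total variance = 10.82 + 2 × 10.62 = 32.06
α = (k/(k−1))·(1 − ΣVar(i)/total variance) = (7/6)·(1 − 10.82/32.06) = 0.773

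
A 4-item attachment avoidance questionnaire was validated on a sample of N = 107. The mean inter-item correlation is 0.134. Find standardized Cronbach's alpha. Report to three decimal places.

Standardized α = k·r̄ / (1 + (k−1)·r̄) = 4 × 0.134 / (1 + 3 × 0.134)
  = 0.5360 / 1.4020 = 0.382

α = 0.382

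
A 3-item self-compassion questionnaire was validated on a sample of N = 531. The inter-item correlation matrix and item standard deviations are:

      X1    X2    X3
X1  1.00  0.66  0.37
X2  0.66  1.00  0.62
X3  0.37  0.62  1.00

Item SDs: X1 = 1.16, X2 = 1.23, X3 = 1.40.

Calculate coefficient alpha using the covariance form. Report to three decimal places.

Σσ²ᵢ = 1.16² + 1.23² + 1.40² = 4.8185
Covariances σ_ij = r_ij · s_i · s_j:
  σ(X1,X2) = 0.66 × 1.16 × 1.23 = 0.9417
  σ(X1,X3) = 0.37 × 1.16 × 1.40 = 0.6009
  σ(X2,X3) = 0.62 × 1.23 × 1.40 = 1.0676
σ²_T = Σσ²ᵢ + 2·Σσ_ij = 4.8185 + 2 × 2.6102 = 10.0389
α = (3/2)·(1 − 4.8185/10.0389) = 0.780

α = 0.780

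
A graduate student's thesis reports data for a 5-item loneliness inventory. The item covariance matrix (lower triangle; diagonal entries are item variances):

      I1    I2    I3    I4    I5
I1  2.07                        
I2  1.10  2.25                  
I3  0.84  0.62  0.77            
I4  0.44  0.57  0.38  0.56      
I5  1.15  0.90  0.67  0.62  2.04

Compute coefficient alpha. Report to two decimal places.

Σσ²ᵢ = 2.07 + 2.25 + 0.77 + 0.56 + 2.04 = 7.69
Sum of the distinct covariances = 7.29
Var(T) = 7.69 + 2 × 7.29 = 22.27
α = (k/(k−1))·(1 − Σσ²ᵢ/Var(T)) = (5/4)·(1 − 7.69/22.27) = 0.82

coefficient alpha = 0.82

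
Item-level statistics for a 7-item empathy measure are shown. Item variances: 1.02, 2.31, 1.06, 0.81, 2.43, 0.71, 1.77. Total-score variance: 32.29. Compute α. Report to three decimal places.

ΣVar(i) = 1.02 + 2.31 + 1.06 + 0.81 + 2.43 + 0.71 + 1.77 = 10.11
α = (k/(k−1))·(1 − ΣVar(i)/σ²_total) = (7/6)·(1 − 10.11/32.29) = 0.801

α = 0.801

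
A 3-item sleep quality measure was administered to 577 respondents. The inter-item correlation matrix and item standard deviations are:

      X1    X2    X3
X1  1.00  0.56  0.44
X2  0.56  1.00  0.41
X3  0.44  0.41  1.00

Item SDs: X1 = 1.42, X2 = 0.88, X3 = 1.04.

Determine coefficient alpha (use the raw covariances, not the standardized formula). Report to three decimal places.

Σσ²ᵢ = 1.42² + 0.88² + 1.04² = 3.8724
Covariances σ_ij = r_ij · s_i · s_j:
  σ(X1,X2) = 0.56 × 1.42 × 0.88 = 0.6998
  σ(X1,X3) = 0.44 × 1.42 × 1.04 = 0.6498
  σ(X2,X3) = 0.41 × 0.88 × 1.04 = 0.3752
σ²_T = Σσ²ᵢ + 2·Σσ_ij = 3.8724 + 2 × 1.7248 = 7.3220
α = (3/2)·(1 − 3.8724/7.3220) = 0.707

coefficient alpha = 0.707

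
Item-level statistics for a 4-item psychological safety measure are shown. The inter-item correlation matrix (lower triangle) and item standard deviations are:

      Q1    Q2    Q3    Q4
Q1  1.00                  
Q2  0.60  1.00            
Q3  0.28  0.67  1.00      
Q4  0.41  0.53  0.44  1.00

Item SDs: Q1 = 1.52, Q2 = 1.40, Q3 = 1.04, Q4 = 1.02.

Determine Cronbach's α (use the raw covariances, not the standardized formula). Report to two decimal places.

α = 0.78

Σσ²ᵢ = 1.52² + 1.40² + 1.04² + 1.02² = 6.3924
Covariances σ_ij = r_ij · s_i · s_j:
  σ(Q1,Q2) = 0.60 × 1.52 × 1.40 = 1.2768
  σ(Q1,Q3) = 0.28 × 1.52 × 1.04 = 0.4426
  σ(Q1,Q4) = 0.41 × 1.52 × 1.02 = 0.6357
  σ(Q2,Q3) = 0.67 × 1.40 × 1.04 = 0.9755
  σ(Q2,Q4) = 0.53 × 1.40 × 1.02 = 0.7568
  σ(Q3,Q4) = 0.44 × 1.04 × 1.02 = 0.4668
σ²_T = Σσ²ᵢ + 2·Σσ_ij = 6.3924 + 2 × 4.5542 = 15.5008
α = (4/3)·(1 − 6.3924/15.5008) = 0.78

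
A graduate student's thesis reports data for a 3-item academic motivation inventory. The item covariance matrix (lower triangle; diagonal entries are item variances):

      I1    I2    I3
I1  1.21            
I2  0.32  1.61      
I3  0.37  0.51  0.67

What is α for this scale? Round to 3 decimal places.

Σσᵢ² = 1.21 + 1.61 + 0.67 = 3.49
Sum of the distinct covariances = 1.20
σ²_T = 3.49 + 2 × 1.20 = 5.89
α = (k/(k−1))·(1 − Σσᵢ²/σ²_T) = (3/2)·(1 − 3.49/5.89) = 0.611

α = 0.611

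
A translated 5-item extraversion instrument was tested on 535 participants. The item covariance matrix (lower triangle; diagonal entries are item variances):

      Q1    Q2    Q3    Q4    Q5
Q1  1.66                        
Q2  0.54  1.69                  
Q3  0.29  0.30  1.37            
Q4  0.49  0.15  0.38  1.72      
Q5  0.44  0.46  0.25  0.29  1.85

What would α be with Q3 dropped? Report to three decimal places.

Remaining items: Q1, Q2, Q4, Q5 (k = 4).
ΣVar(i) = 1.66 + 1.69 + 1.72 + 1.85 = 6.92
total variance = 6.92 + 2 × 2.37 = 11.66
α (item deleted) = (4/3)·(1 − 6.92/11.66) = 0.542

α = 0.542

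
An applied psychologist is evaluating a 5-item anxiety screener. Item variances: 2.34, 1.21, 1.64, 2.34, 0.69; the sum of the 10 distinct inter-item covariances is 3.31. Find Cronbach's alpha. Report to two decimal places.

Σσ²ᵢ = 2.34 + 1.21 + 1.64 + 2.34 + 0.69 = 8.22
Sum of distinct covariances = 3.31
total variance = Σσ²ᵢ + 2·Σcov = 8.22 + 2 × 3.31 = 14.84
α = (5/4)·(1 − 8.22/14.84) = 0.56

α = 0.56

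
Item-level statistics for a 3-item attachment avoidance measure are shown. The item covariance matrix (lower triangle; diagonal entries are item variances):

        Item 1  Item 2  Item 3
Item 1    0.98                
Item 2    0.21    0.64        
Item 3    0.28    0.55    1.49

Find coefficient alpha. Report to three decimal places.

α = 0.601

Σσᵢ² = 0.98 + 0.64 + 1.49 = 3.11
Sum of the distinct covariances = 1.04
Var(T) = 3.11 + 2 × 1.04 = 5.19
α = (k/(k−1))·(1 − Σσᵢ²/Var(T)) = (3/2)·(1 − 3.11/5.19) = 0.601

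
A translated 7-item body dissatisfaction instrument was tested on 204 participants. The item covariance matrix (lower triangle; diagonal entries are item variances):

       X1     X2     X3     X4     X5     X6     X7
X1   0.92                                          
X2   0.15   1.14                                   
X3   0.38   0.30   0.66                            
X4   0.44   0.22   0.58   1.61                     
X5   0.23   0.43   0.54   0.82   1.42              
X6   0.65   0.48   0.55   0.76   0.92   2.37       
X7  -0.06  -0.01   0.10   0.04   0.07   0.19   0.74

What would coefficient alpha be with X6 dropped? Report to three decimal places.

coefficient alpha = 0.679

Remaining items: X1, X2, X3, X4, X5, X7 (k = 6).
Σσ²ᵢ = 0.92 + 1.14 + 0.66 + 1.61 + 1.42 + 0.74 = 6.49
total variance = 6.49 + 2 × 4.23 = 14.95
α (item deleted) = (6/5)·(1 − 6.49/14.95) = 0.679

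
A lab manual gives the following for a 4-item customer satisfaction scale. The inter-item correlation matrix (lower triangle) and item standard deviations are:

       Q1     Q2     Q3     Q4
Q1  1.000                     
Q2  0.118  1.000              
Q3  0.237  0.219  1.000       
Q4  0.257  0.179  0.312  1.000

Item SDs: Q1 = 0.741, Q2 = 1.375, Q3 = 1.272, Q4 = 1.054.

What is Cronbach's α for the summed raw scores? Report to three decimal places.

Cronbach's α = 0.511

Σσ²ᵢ = 0.741² + 1.375² + 1.272² + 1.054² = 5.1686
Covariances σ_ij = r_ij · s_i · s_j:
  σ(Q1,Q2) = 0.118 × 0.741 × 1.375 = 0.1202
  σ(Q1,Q3) = 0.237 × 0.741 × 1.272 = 0.2234
  σ(Q1,Q4) = 0.257 × 0.741 × 1.054 = 0.2007
  σ(Q2,Q3) = 0.219 × 1.375 × 1.272 = 0.3830
  σ(Q2,Q4) = 0.179 × 1.375 × 1.054 = 0.2594
  σ(Q3,Q4) = 0.312 × 1.272 × 1.054 = 0.4183
σ²_T = Σσ²ᵢ + 2·Σσ_ij = 5.1686 + 2 × 1.6050 = 8.3786
α = (4/3)·(1 − 5.1686/8.3786) = 0.511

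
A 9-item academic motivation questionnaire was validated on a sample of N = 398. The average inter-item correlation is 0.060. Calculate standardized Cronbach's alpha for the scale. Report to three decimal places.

Standardized α = k·r̄ / (1 + (k−1)·r̄) = 9 × 0.060 / (1 + 8 × 0.060)
  = 0.5400 / 1.4800 = 0.365

standardized Cronbach's alpha = 0.365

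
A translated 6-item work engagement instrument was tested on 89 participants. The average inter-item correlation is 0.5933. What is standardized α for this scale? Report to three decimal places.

standardized α = 0.897

Standardized α = k·r̄ / (1 + (k−1)·r̄) = 6 × 0.5933 / (1 + 5 × 0.5933)
  = 3.5598 / 3.9665 = 0.897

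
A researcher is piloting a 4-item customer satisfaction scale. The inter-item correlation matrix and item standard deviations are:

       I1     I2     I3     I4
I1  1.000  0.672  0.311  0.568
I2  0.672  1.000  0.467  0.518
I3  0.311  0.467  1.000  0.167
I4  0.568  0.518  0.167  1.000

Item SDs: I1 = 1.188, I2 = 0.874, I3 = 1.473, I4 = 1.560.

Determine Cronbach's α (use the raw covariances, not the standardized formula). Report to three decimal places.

Σσ²ᵢ = 1.188² + 0.874² + 1.473² + 1.560² = 6.7785
Covariances σ_ij = r_ij · s_i · s_j:
  σ(I1,I2) = 0.672 × 1.188 × 0.874 = 0.6977
  σ(I1,I3) = 0.311 × 1.188 × 1.473 = 0.5442
  σ(I1,I4) = 0.568 × 1.188 × 1.560 = 1.0527
  σ(I2,I3) = 0.467 × 0.874 × 1.473 = 0.6012
  σ(I2,I4) = 0.518 × 0.874 × 1.560 = 0.7063
  σ(I3,I4) = 0.167 × 1.473 × 1.560 = 0.3837
σ²_T = Σσ²ᵢ + 2·Σσ_ij = 6.7785 + 2 × 3.9858 = 14.7501
α = (4/3)·(1 − 6.7785/14.7501) = 0.721

α = 0.721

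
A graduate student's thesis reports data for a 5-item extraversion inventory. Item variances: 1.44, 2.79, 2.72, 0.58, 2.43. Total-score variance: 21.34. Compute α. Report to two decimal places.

Σσ²ᵢ = 1.44 + 2.79 + 2.72 + 0.58 + 2.43 = 9.96
α = (k/(k−1))·(1 − Σσ²ᵢ/Var(T)) = (5/4)·(1 − 9.96/21.34) = 0.67

α = 0.67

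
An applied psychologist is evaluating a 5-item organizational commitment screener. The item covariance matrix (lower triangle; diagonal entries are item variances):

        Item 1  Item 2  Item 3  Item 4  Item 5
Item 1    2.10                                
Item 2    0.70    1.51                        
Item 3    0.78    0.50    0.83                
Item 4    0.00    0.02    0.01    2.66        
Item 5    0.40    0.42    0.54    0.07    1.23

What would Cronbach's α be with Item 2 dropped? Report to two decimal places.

α = 0.46

Remaining items: Item 1, Item 3, Item 4, Item 5 (k = 4).
ΣVar(i) = 2.10 + 0.83 + 2.66 + 1.23 = 6.82
σ²_total = 6.82 + 2 × 1.80 = 10.42
α (item deleted) = (4/3)·(1 − 6.82/10.42) = 0.46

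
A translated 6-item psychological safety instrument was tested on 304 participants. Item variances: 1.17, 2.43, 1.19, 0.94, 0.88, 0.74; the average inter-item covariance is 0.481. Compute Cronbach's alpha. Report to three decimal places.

α = 0.795

Σσᵢ² = 1.17 + 2.43 + 1.19 + 0.94 + 0.88 + 0.74 = 7.35
Sum of the 15 distinct covariances = 15 × 0.481 = 7.215
Var(T) = Σσᵢ² + 2·Σcov = 7.35 + 2 × 7.215 = 21.780
α = (6/5)·(1 − 7.35/21.780) = 0.795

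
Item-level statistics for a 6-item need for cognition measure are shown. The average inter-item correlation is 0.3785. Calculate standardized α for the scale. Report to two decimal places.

standardized α = 0.79

Standardized α = k·r̄ / (1 + (k−1)·r̄) = 6 × 0.3785 / (1 + 5 × 0.3785)
  = 2.2710 / 2.8925 = 0.79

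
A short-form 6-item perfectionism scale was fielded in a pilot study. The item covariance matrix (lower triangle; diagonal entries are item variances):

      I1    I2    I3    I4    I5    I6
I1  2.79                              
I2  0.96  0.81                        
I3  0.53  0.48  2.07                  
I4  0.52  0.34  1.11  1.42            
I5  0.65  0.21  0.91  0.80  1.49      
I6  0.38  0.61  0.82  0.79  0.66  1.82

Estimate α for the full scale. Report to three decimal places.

Σσᵢ² = 2.79 + 0.81 + 2.07 + 1.42 + 1.49 + 1.82 = 10.40
Sum of the distinct covariances = 9.77
σ²_T = 10.40 + 2 × 9.77 = 29.94
α = (k/(k−1))·(1 − Σσᵢ²/σ²_T) = (6/5)·(1 − 10.40/29.94) = 0.783

α = 0.783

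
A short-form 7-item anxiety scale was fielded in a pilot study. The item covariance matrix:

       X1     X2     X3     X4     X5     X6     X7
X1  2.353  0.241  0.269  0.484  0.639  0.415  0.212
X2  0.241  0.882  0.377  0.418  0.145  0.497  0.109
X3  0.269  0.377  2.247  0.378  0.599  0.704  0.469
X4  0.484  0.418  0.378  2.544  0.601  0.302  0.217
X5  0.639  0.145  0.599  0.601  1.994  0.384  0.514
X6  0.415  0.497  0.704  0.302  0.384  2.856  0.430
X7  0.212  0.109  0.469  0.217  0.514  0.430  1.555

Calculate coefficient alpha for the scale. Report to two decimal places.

ΣVar(i) = 2.353 + 0.882 + 2.247 + 2.544 + 1.994 + 2.856 + 1.555 = 14.431
Sum of off-diagonal covariances = 8.404
σ²_T = 14.431 + 2 × 8.404 = 31.239
α = (k/(k−1))·(1 − ΣVar(i)/σ²_T) = (7/6)·(1 − 14.431/31.239) = 0.63

coefficient alpha = 0.63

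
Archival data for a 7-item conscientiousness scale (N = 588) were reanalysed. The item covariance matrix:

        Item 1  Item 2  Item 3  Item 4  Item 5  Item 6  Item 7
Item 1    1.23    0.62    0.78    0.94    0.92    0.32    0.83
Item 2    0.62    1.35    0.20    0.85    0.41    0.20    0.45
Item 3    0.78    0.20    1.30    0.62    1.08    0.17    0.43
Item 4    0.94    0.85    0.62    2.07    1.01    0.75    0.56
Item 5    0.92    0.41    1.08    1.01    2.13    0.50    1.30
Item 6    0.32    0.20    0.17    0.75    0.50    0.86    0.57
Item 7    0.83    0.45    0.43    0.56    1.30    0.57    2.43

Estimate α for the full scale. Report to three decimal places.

Σσᵢ² = 1.23 + 1.35 + 1.30 + 2.07 + 2.13 + 0.86 + 2.43 = 11.37
Sum of off-diagonal covariances = 13.51
Var(T) = 11.37 + 2 × 13.51 = 38.39
α = (k/(k−1))·(1 − Σσᵢ²/Var(T)) = (7/6)·(1 − 11.37/38.39) = 0.821

α = 0.821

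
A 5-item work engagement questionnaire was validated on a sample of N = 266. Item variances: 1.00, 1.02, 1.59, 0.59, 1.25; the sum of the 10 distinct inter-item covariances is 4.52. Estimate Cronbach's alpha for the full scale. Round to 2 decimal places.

Σσᵢ² = 1.00 + 1.02 + 1.59 + 0.59 + 1.25 = 5.45
Sum of distinct covariances = 4.52
σ²_T = Σσᵢ² + 2·Σcov = 5.45 + 2 × 4.52 = 14.49
α = (5/4)·(1 − 5.45/14.49) = 0.78

Cronbach's alpha = 0.78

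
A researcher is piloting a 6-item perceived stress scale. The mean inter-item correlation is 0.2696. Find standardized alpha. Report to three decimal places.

Standardized α = k·r̄ / (1 + (k−1)·r̄) = 6 × 0.2696 / (1 + 5 × 0.2696)
  = 1.6176 / 2.3480 = 0.689

α = 0.689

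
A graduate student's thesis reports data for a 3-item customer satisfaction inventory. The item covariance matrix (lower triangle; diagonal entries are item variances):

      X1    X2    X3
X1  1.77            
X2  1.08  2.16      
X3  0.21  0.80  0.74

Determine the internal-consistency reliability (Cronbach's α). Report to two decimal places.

α = 0.71

Σσ²ᵢ = 1.77 + 2.16 + 0.74 = 4.67
Σ_{i<j} σ_ij = 2.09
σ²_T = 4.67 + 2 × 2.09 = 8.85
α = (k/(k−1))·(1 − Σσ²ᵢ/σ²_T) = (3/2)·(1 − 4.67/8.85) = 0.71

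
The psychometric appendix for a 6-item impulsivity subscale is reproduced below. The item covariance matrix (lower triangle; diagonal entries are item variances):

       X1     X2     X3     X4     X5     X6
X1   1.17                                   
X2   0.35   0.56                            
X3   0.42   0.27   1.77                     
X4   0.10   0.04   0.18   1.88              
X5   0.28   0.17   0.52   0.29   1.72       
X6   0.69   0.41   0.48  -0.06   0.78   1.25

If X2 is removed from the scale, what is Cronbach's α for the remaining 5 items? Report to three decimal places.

Cronbach's α = 0.607

Remaining items: X1, X3, X4, X5, X6 (k = 5).
Σσᵢ² = 1.17 + 1.77 + 1.88 + 1.72 + 1.25 = 7.79
σ²_total = 7.79 + 2 × 3.68 = 15.15
α (item deleted) = (5/4)·(1 − 7.79/15.15) = 0.607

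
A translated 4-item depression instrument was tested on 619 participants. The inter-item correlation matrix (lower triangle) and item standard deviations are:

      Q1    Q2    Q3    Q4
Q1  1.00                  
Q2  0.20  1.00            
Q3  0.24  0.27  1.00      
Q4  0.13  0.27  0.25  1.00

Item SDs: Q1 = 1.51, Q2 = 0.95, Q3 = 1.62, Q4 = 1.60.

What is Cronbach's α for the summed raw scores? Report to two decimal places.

α = 0.52

Σσ²ᵢ = 1.51² + 0.95² + 1.62² + 1.60² = 8.3670
Covariances σ_ij = r_ij · s_i · s_j:
  σ(Q1,Q2) = 0.20 × 1.51 × 0.95 = 0.2869
  σ(Q1,Q3) = 0.24 × 1.51 × 1.62 = 0.5871
  σ(Q1,Q4) = 0.13 × 1.51 × 1.60 = 0.3141
  σ(Q2,Q3) = 0.27 × 0.95 × 1.62 = 0.4155
  σ(Q2,Q4) = 0.27 × 0.95 × 1.60 = 0.4104
  σ(Q3,Q4) = 0.25 × 1.62 × 1.60 = 0.6480
σ²_T = Σσ²ᵢ + 2·Σσ_ij = 8.3670 + 2 × 2.6620 = 13.6910
α = (4/3)·(1 − 8.3670/13.6910) = 0.52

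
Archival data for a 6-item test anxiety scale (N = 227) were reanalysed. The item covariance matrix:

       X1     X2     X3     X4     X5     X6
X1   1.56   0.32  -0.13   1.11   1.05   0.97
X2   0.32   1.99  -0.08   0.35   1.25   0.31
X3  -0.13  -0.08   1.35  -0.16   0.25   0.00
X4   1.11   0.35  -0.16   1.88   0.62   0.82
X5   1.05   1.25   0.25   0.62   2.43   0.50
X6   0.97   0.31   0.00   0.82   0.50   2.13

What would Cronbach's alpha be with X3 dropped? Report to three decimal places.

Remaining items: X1, X2, X4, X5, X6 (k = 5).
ΣVar(i) = 1.56 + 1.99 + 1.88 + 2.43 + 2.13 = 9.99
total variance = 9.99 + 2 × 7.30 = 24.59
α (item deleted) = (5/4)·(1 − 9.99/24.59) = 0.742

Cronbach's alpha = 0.742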